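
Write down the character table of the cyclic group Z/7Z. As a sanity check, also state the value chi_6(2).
Character table of Z/7Z (irreps indexed chi_0,...,chi_6 with chi_k(m) = zeta_7^(k*m), zeta_7 = exp(2*pi*i/7)):
  irrep \ class  {0} (size 1)  {1} (size 1)    {2} (size 1)    {3} (size 1)    {4} (size 1)    {5} (size 1)    {6} (size 1)  
  chi_0          1             1               1               1               1               1               1             
  chi_1          1             exp(2*I*pi/7)   exp(4*I*pi/7)   exp(6*I*pi/7)   exp(-6*I*pi/7)  exp(-4*I*pi/7)  exp(-2*I*pi/7)
  chi_2          1             exp(4*I*pi/7)   exp(-6*I*pi/7)  exp(-2*I*pi/7)  exp(2*I*pi/7)   exp(6*I*pi/7)   exp(-4*I*pi/7)
  chi_3          1             exp(6*I*pi/7)   exp(-2*I*pi/7)  exp(4*I*pi/7)   exp(-4*I*pi/7)  exp(2*I*pi/7)   exp(-6*I*pi/7)
  chi_4          1             exp(-6*I*pi/7)  exp(2*I*pi/7)   exp(-4*I*pi/7)  exp(4*I*pi/7)   exp(-2*I*pi/7)  exp(6*I*pi/7) 
  chi_5          1             exp(-4*I*pi/7)  exp(6*I*pi/7)   exp(2*I*pi/7)   exp(-2*I*pi/7)  exp(-6*I*pi/7)  exp(4*I*pi/7) 
  chi_6          1             exp(-2*I*pi/7)  exp(-4*I*pi/7)  exp(-6*I*pi/7)  exp(6*I*pi/7)   exp(4*I*pi/7)   exp(2*I*pi/7) 

Spot check: chi_6(2) = zeta_7^(6*2) = zeta_7^12 = exp(-4*I*pi/7).

Why: Z/7Z is abelian, so all 7 irreducible complex representations are 1-dimensional. They are given by chi_k(m) = zeta_7^(k*m) for k = 0,...,6. Row orthogonality: sum_m chi_k(m) conj(chi_l(m)) = 7 * [k = l].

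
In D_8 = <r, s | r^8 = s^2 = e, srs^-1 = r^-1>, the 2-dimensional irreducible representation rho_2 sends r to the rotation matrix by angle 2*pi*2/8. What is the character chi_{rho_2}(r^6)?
chi_{rho_2}(r^6) = 2*cos(2*pi*2*6/8) = -2

Why: rho_2(r^6) is rotation by angle 2*pi*2*6/8, whose trace is 2*cos(2*pi*2*6/8) = -2.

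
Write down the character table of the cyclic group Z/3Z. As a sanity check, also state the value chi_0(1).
Character table of Z/3Z (irreps indexed chi_0,...,chi_2 with chi_k(m) = zeta_3^(k*m), zeta_3 = exp(2*pi*i/3)):
  irrep \ class  {0} (size 1)  {1} (size 1)    {2} (size 1)  
  chi_0          1             1               1             
  chi_1          1             exp(2*I*pi/3)   exp(-2*I*pi/3)
  chi_2          1             exp(-2*I*pi/3)  exp(2*I*pi/3) 

Spot check: chi_0(1) = zeta_3^(0*1) = zeta_3^0 = 1.

Explanation: Z/3Z is abelian, so all 3 irreducible complex representations are 1-dimensional. They are given by chi_k(m) = zeta_3^(k*m) for k = 0,...,2. Row orthogonality: sum_m chi_k(m) conj(chi_l(m)) = 3 * [k = l].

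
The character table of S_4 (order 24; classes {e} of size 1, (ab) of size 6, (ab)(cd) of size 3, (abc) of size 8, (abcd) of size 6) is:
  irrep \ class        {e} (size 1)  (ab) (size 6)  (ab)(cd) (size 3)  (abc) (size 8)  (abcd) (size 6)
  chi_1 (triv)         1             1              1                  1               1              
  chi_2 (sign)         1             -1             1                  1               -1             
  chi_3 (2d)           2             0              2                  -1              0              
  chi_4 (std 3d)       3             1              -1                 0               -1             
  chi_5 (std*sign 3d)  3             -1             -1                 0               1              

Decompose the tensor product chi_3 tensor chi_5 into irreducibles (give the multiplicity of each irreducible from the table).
chi_3 tensor chi_5 = chi_4 + chi_5 (all other irreducibles have multiplicity 0).

Proof sketch: The character of a tensor product is the pointwise product (chi_3 * chi_5)(C) = chi_3(C) * chi_5(C):
  {e}: (2)*(3), (ab): (0)*(-1), (ab)(cd): (2)*(-1), (abc): (-1)*(0), (abcd): (0)*(1)
so (chi_3 * chi_5) takes values
  {e} -> 6, (ab) -> 0, (ab)(cd) -> -2, (abc) -> 0, (abcd) -> 0.
Now take the inner product of this character with each irreducible chi from the table, <chi_3*chi_5, chi> = (1/24) sum_C |C| (chi_3*chi_5)(C) conj(chi(C)):
  <chi_3*chi_5, chi_1> = (1/24)[1*(6)*conj(1) + 6*(0)*conj(1) + 3*(-2)*conj(1) + 8*(0)*conj(1) + 6*(0)*conj(1)]
      = (1/24)[(6) + (0) + (-6) + (0) + (0)] = 0/24 = 0
  <chi_3*chi_5, chi_2> = (1/24)[1*(6)*conj(1) + 6*(0)*conj(-1) + 3*(-2)*conj(1) + 8*(0)*conj(1) + 6*(0)*conj(-1)]
      = (1/24)[(6) + (0) + (-6) + (0) + (0)] = 0/24 = 0
  <chi_3*chi_5, chi_3> = (1/24)[1*(6)*conj(2) + 6*(0)*conj(0) + 3*(-2)*conj(2) + 8*(0)*conj(-1) + 6*(0)*conj(0)]
      = (1/24)[(12) + (0) + (-12) + (0) + (0)] = 0/24 = 0
  <chi_3*chi_5, chi_4> = (1/24)[1*(6)*conj(3) + 6*(0)*conj(1) + 3*(-2)*conj(-1) + 8*(0)*conj(0) + 6*(0)*conj(-1)]
      = (1/24)[(18) + (0) + (6) + (0) + (0)] = 24/24 = 1
  <chi_3*chi_5, chi_5> = (1/24)[1*(6)*conj(3) + 6*(0)*conj(-1) + 3*(-2)*conj(-1) + 8*(0)*conj(0) + 6*(0)*conj(1)]
      = (1/24)[(18) + (0) + (6) + (0) + (0)] = 24/24 = 1
Hence the multiplicities are chi_4: 1, chi_5: 1. Dimension check: dim(chi_3)*dim(chi_5) = 2*3 = 6 and sum (mult * dim) = 1*3 + 1*3 = 6.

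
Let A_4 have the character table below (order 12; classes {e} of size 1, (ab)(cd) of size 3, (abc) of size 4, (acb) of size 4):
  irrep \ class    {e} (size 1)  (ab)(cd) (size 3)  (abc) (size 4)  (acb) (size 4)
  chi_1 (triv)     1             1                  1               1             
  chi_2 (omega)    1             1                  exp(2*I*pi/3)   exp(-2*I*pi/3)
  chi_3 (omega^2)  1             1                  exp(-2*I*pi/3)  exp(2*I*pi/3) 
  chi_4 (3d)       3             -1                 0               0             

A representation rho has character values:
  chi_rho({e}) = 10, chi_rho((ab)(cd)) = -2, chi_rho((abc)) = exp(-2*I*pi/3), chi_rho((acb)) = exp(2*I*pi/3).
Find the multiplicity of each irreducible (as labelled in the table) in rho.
Multiplicities: chi_1: 0, chi_2: 0, chi_3: 1, chi_4: 3.

Why: Use <chi_rho, chi> = (1/|G|) sum_C |C| * chi_rho(C) * conj(chi(C)) with |G| = 12 for each irreducible chi in the table:
  <chi_rho, chi_1> = (1/12)[1*(10)*conj(1) + 3*(-2)*conj(1) + 4*(exp(-2*I*pi/3))*conj(1) + 4*(exp(2*I*pi/3))*conj(1)]
      = (1/12)[(10) + (-6) + (4*exp(-2*I*pi/3)) + (4*exp(2*I*pi/3))] = 0/12 = 0
  <chi_rho, chi_2> = (1/12)[1*(10)*conj(1) + 3*(-2)*conj(1) + 4*(exp(-2*I*pi/3))*conj(exp(2*I*pi/3)) + 4*(exp(2*I*pi/3))*conj(exp(-2*I*pi/3))]
      = (1/12)[(10) + (-6) + (4*exp(2*I*pi/3)) + (4*exp(-2*I*pi/3))] = 0/12 = 0
  <chi_rho, chi_3> = (1/12)[1*(10)*conj(1) + 3*(-2)*conj(1) + 4*(exp(-2*I*pi/3))*conj(exp(-2*I*pi/3)) + 4*(exp(2*I*pi/3))*conj(exp(2*I*pi/3))]
      = (1/12)[(10) + (-6) + (4) + (4)] = 12/12 = 1
  <chi_rho, chi_4> = (1/12)[1*(10)*conj(3) + 3*(-2)*conj(-1) + 4*(exp(-2*I*pi/3))*conj(0) + 4*(exp(2*I*pi/3))*conj(0)]
      = (1/12)[(30) + (6) + (0) + (0)] = 36/12 = 3
(Exp terms are combined using exp(i*s)*conj(exp(i*t)) = exp(i*(s-t)), and sums of them are collapsed using the identity that for every m > 1 the m distinct m-th roots of unity sum to 0, e.g. 1 + exp(2*I*pi/3) + exp(-2*I*pi/3) = 0.)
Dimension check: dim(rho) = sum (mult * dim) = 0*1 + 0*1 + 1*1 + 3*3 = 10 = chi_rho(e) = 10.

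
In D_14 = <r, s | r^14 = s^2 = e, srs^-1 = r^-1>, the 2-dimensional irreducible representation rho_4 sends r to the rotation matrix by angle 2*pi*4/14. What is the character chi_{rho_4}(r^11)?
chi_{rho_4}(r^11) = 2*cos(2*pi*4*11/14) = 2*cos(44*pi/7)

Derivation: rho_4(r^11) is rotation by angle 2*pi*4*11/14, whose trace is 2*cos(2*pi*4*11/14) = 2*cos(44*pi/7).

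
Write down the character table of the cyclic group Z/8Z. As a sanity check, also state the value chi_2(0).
Character table of Z/8Z (irreps indexed chi_0,...,chi_7 with chi_k(m) = zeta_8^(k*m), zeta_8 = exp(2*pi*i/8)):
  irrep \ class  {0} (size 1)  {1} (size 1)    {2} (size 1)  {3} (size 1)    {4} (size 1)  {5} (size 1)    {6} (size 1)  {7} (size 1)  
  chi_0          1             1               1             1               1             1               1             1             
  chi_1          1             exp(I*pi/4)     I             exp(3*I*pi/4)   -1            exp(-3*I*pi/4)  -I            exp(-I*pi/4)  
  chi_2          1             I               -1            -I              1             I               -1            -I            
  chi_3          1             exp(3*I*pi/4)   -I            exp(I*pi/4)     -1            exp(-I*pi/4)    I             exp(-3*I*pi/4)
  chi_4          1             -1              1             -1              1             -1              1             -1            
  chi_5          1             exp(-3*I*pi/4)  I             exp(-I*pi/4)    -1            exp(I*pi/4)     -I            exp(3*I*pi/4) 
  chi_6          1             -I              -1            I               1             -I              -1            I             
  chi_7          1             exp(-I*pi/4)    -I            exp(-3*I*pi/4)  -1            exp(3*I*pi/4)   I             exp(I*pi/4)   

Spot check: chi_2(0) = zeta_8^(2*0) = zeta_8^0 = 1.

Explanation: Z/8Z is abelian, so all 8 irreducible complex representations are 1-dimensional. They are given by chi_k(m) = zeta_8^(k*m) for k = 0,...,7. Row orthogonality: sum_m chi_k(m) conj(chi_l(m)) = 8 * [k = l].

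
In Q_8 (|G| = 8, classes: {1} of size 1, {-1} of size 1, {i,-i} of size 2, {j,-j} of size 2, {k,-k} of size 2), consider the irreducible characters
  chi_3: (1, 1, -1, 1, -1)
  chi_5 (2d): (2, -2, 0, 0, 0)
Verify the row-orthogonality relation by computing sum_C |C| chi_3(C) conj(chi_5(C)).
Sum = 0; so <chi_3, chi_5> = 0 (distinct irreducibles are orthogonal).

Explanation: Compute term by term over conjugacy classes (|C| * chi_3(C) * conj(chi_5(C))):
  1*(1)*conj(2) + 1*(1)*conj(-2) + 2*(-1)*conj(0) + 2*(1)*conj(0) + 2*(-1)*conj(0)
  = (2) + (-2) + (0) + (0) + (0)
  = 0.
Dividing by |G| = 8 gives 0/8 = 0, matching the row-orthogonality relation <chi_3, chi_5> = [chi_3 = chi_5].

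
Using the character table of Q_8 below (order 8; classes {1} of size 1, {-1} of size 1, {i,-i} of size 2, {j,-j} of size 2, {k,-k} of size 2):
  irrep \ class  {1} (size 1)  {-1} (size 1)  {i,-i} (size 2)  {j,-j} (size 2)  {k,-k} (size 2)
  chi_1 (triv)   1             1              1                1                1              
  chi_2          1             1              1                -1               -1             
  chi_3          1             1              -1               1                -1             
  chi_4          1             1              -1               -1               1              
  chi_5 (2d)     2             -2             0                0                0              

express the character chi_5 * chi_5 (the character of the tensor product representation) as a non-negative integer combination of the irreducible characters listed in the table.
chi_5 tensor chi_5 = chi_1 + chi_2 + chi_3 + chi_4 (all other irreducibles have multiplicity 0).

Proof sketch: The character of a tensor product is the pointwise product (chi_5 * chi_5)(C) = chi_5(C) * chi_5(C):
  {1}: (2)*(2), {-1}: (-2)*(-2), {i,-i}: (0)*(0), {j,-j}: (0)*(0), {k,-k}: (0)*(0)
so (chi_5 * chi_5) takes values
  {1} -> 4, {-1} -> 4, {i,-i} -> 0, {j,-j} -> 0, {k,-k} -> 0.
Now take the inner product of this character with each irreducible chi from the table, <chi_5*chi_5, chi> = (1/8) sum_C |C| (chi_5*chi_5)(C) conj(chi(C)):
  <chi_5*chi_5, chi_1> = (1/8)[1*(4)*conj(1) + 1*(4)*conj(1) + 2*(0)*conj(1) + 2*(0)*conj(1) + 2*(0)*conj(1)]
      = (1/8)[(4) + (4) + (0) + (0) + (0)] = 8/8 = 1
  <chi_5*chi_5, chi_2> = (1/8)[1*(4)*conj(1) + 1*(4)*conj(1) + 2*(0)*conj(1) + 2*(0)*conj(-1) + 2*(0)*conj(-1)]
      = (1/8)[(4) + (4) + (0) + (0) + (0)] = 8/8 = 1
  <chi_5*chi_5, chi_3> = (1/8)[1*(4)*conj(1) + 1*(4)*conj(1) + 2*(0)*conj(-1) + 2*(0)*conj(1) + 2*(0)*conj(-1)]
      = (1/8)[(4) + (4) + (0) + (0) + (0)] = 8/8 = 1
  <chi_5*chi_5, chi_4> = (1/8)[1*(4)*conj(1) + 1*(4)*conj(1) + 2*(0)*conj(-1) + 2*(0)*conj(-1) + 2*(0)*conj(1)]
      = (1/8)[(4) + (4) + (0) + (0) + (0)] = 8/8 = 1
  <chi_5*chi_5, chi_5> = (1/8)[1*(4)*conj(2) + 1*(4)*conj(-2) + 2*(0)*conj(0) + 2*(0)*conj(0) + 2*(0)*conj(0)]
      = (1/8)[(8) + (-8) + (0) + (0) + (0)] = 0/8 = 0
Hence the multiplicities are chi_1: 1, chi_2: 1, chi_3: 1, chi_4: 1. Dimension check: dim(chi_5)*dim(chi_5) = 2*2 = 4 and sum (mult * dim) = 1*1 + 1*1 + 1*1 + 1*1 = 4.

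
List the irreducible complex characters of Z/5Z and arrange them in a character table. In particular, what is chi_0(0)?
Character table of Z/5Z (irreps indexed chi_0,...,chi_4 with chi_k(m) = zeta_5^(k*m), zeta_5 = exp(2*pi*i/5)):
  irrep \ class  {0} (size 1)  {1} (size 1)    {2} (size 1)    {3} (size 1)    {4} (size 1)  
  chi_0          1             1               1               1               1             
  chi_1          1             exp(2*I*pi/5)   exp(4*I*pi/5)   exp(-4*I*pi/5)  exp(-2*I*pi/5)
  chi_2          1             exp(4*I*pi/5)   exp(-2*I*pi/5)  exp(2*I*pi/5)   exp(-4*I*pi/5)
  chi_3          1             exp(-4*I*pi/5)  exp(2*I*pi/5)   exp(-2*I*pi/5)  exp(4*I*pi/5) 
  chi_4          1             exp(-2*I*pi/5)  exp(-4*I*pi/5)  exp(4*I*pi/5)   exp(2*I*pi/5) 

Spot check: chi_0(0) = zeta_5^(0*0) = zeta_5^0 = 1.

Justification: Z/5Z is abelian, so all 5 irreducible complex representations are 1-dimensional. They are given by chi_k(m) = zeta_5^(k*m) for k = 0,...,4. Row orthogonality: sum_m chi_k(m) conj(chi_l(m)) = 5 * [k = l].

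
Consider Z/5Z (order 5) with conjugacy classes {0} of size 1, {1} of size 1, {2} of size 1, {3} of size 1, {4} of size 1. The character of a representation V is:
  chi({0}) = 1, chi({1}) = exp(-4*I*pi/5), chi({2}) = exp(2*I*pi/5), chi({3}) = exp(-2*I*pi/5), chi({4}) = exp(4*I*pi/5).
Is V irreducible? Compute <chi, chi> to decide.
Irreducible: <chi, chi> = 1.

Explanation: <chi, chi> = (1/|G|) sum_C |C| * |chi(C)|^2 = (1/5)[1*|1|^2 + 1*|exp(-4*I*pi/5)|^2 + 1*|exp(2*I*pi/5)|^2 + 1*|exp(-2*I*pi/5)|^2 + 1*|exp(4*I*pi/5)|^2]
  = (1/5)[(1) + (1) + (1) + (1) + (1)] = 5/5 = 1.
(Exp terms are combined using exp(i*s)*conj(exp(i*t)) = exp(i*(s-t)), and sums of them are collapsed using the identity that for every m > 1 the m distinct m-th roots of unity sum to 0, e.g. 1 + exp(2*I*pi/3) + exp(-2*I*pi/3) = 0.)
A character is irreducible iff <chi, chi> = 1, so this representation is irreducible.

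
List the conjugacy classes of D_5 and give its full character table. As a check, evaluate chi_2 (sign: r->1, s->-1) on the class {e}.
Conjugacy classes: {e} of size 1, {r^1, r^4} of size 2, {r^2, r^3} of size 2, {s, sr, ..., sr^4} of size 5.
Character table:
  irrep \ class              {e} (size 1)  {r^1, r^4} (size 2)  {r^2, r^3} (size 2)  {s, sr, ..., sr^4} (size 5)
  chi_1 (triv)               1             1                    1                    1                          
  chi_2 (sign: r->1, s->-1)  1             1                    1                    -1                         
  chi_3 (2d, j=1)            2             -1/2 + sqrt(5)/2     -sqrt(5)/2 - 1/2     0                          
  chi_4 (2d, j=2)            2             -sqrt(5)/2 - 1/2     -1/2 + sqrt(5)/2     0                          

Spot check: chi_2 (sign: r->1, s->-1) on {e} = 1.

Justification: D_5 has order 2*5 = 10 with 4 conjugacy classes, hence 4 irreducibles. Sum of squared dims 1 + 1 + 4 + 4 = 10 = |G|. Linear characters come from the abelianisation; the 2-dimensional irreps have character r^k -> 2*cos(2*pi*j*k/5), reflections -> 0.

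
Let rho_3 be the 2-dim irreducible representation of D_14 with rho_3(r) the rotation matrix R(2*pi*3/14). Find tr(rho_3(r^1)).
chi_{rho_3}(r^1) = 2*cos(2*pi*3*1/14) = 2*cos(3*pi/7)

Proof sketch: rho_3(r^1) is rotation by angle 2*pi*3*1/14, whose trace is 2*cos(2*pi*3*1/14) = 2*cos(3*pi/7).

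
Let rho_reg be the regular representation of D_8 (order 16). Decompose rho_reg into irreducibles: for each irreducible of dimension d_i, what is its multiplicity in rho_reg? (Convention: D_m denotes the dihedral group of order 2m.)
Each irreducible V_i of dimension d_i appears with multiplicity d_i, i.e. rho_reg = (direct sum over all irreducibles V_i) d_i V_i. The irreducible dimensions for D_8 are 1, 1, 1, 1, 2, 2, 2: 4 irreducibles of dimension 1, each with multiplicity 1; 3 irreducibles of dimension 2, each with multiplicity 2. Total dimension 4*1*1 + 3*2*2 = 16 = |G|.

Working: General theorem: in the regular representation of a finite group G, each irreducible appears with multiplicity equal to its dimension. Check: dim(rho_reg) = sum d_i^2 = 1 + 1 + 1 + 1 + 4 + 4 + 4 = 16 = |G|.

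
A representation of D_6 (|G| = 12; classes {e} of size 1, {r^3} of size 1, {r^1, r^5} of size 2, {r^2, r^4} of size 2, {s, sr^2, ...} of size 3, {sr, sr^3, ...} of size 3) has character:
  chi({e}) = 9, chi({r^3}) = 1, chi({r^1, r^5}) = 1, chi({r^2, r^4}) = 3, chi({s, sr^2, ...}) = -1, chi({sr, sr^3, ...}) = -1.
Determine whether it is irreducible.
Not irreducible (reducible): <chi, chi> = 9 > 1.

Working: <chi, chi> = (1/|G|) sum_C |C| * |chi(C)|^2 = (1/12)[1*|9|^2 + 1*|1|^2 + 2*|1|^2 + 2*|3|^2 + 3*|-1|^2 + 3*|-1|^2]
  = (1/12)[(81) + (1) + (2) + (18) + (3) + (3)] = 108/12 = 9.
A character is irreducible iff <chi, chi> = 1, so this representation is reducible.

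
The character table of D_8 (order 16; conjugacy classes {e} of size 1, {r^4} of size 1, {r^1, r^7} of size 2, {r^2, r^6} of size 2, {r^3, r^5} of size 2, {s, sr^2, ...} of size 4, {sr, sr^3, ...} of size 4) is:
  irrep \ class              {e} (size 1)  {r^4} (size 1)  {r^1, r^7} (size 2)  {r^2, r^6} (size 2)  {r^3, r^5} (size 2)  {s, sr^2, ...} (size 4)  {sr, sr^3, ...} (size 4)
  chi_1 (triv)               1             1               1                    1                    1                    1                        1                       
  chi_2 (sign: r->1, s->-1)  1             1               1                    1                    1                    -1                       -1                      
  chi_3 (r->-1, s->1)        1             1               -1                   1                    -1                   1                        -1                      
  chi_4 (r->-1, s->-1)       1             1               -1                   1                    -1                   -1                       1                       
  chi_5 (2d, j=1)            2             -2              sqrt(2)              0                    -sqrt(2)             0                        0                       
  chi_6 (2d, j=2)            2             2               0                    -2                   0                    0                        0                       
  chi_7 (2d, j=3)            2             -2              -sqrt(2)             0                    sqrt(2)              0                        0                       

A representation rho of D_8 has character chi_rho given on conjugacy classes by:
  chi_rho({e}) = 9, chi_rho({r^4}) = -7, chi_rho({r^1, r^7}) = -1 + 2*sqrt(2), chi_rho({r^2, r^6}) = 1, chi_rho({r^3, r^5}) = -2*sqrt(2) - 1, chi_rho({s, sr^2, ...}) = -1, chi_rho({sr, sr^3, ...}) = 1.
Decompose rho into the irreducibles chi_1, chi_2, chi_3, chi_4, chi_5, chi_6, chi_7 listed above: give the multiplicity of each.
Multiplicities: chi_1: 0, chi_2: 0, chi_3: 0, chi_4: 1, chi_5: 3, chi_6: 0, chi_7: 1.

Working: Use <chi_rho, chi> = (1/|G|) sum_C |C| * chi_rho(C) * conj(chi(C)) with |G| = 16 for each irreducible chi in the table:
  <chi_rho, chi_1> = (1/16)[1*(9)*conj(1) + 1*(-7)*conj(1) + 2*(-1 + 2*sqrt(2))*conj(1) + 2*(1)*conj(1) + 2*(-2*sqrt(2) - 1)*conj(1) + 4*(-1)*conj(1) + 4*(1)*conj(1)]
      = (1/16)[(9) + (-7) + (-2 + 4*sqrt(2)) + (2) + (-4*sqrt(2) - 2) + (-4) + (4)] = 0/16 = 0
  <chi_rho, chi_2> = (1/16)[1*(9)*conj(1) + 1*(-7)*conj(1) + 2*(-1 + 2*sqrt(2))*conj(1) + 2*(1)*conj(1) + 2*(-2*sqrt(2) - 1)*conj(1) + 4*(-1)*conj(-1) + 4*(1)*conj(-1)]
      = (1/16)[(9) + (-7) + (-2 + 4*sqrt(2)) + (2) + (-4*sqrt(2) - 2) + (4) + (-4)] = 0/16 = 0
  <chi_rho, chi_3> = (1/16)[1*(9)*conj(1) + 1*(-7)*conj(1) + 2*(-1 + 2*sqrt(2))*conj(-1) + 2*(1)*conj(1) + 2*(-2*sqrt(2) - 1)*conj(-1) + 4*(-1)*conj(1) + 4*(1)*conj(-1)]
      = (1/16)[(9) + (-7) + (2 - 4*sqrt(2)) + (2) + (2 + 4*sqrt(2)) + (-4) + (-4)] = 0/16 = 0
  <chi_rho, chi_4> = (1/16)[1*(9)*conj(1) + 1*(-7)*conj(1) + 2*(-1 + 2*sqrt(2))*conj(-1) + 2*(1)*conj(1) + 2*(-2*sqrt(2) - 1)*conj(-1) + 4*(-1)*conj(-1) + 4*(1)*conj(1)]
      = (1/16)[(9) + (-7) + (2 - 4*sqrt(2)) + (2) + (2 + 4*sqrt(2)) + (4) + (4)] = 16/16 = 1
  <chi_rho, chi_5> = (1/16)[1*(9)*conj(2) + 1*(-7)*conj(-2) + 2*(-1 + 2*sqrt(2))*conj(sqrt(2)) + 2*(1)*conj(0) + 2*(-2*sqrt(2) - 1)*conj(-sqrt(2)) + 4*(-1)*conj(0) + 4*(1)*conj(0)]
      = (1/16)[(18) + (14) + (8 - 2*sqrt(2)) + (0) + (2*sqrt(2) + 8) + (0) + (0)] = 48/16 = 3
  <chi_rho, chi_6> = (1/16)[1*(9)*conj(2) + 1*(-7)*conj(2) + 2*(-1 + 2*sqrt(2))*conj(0) + 2*(1)*conj(-2) + 2*(-2*sqrt(2) - 1)*conj(0) + 4*(-1)*conj(0) + 4*(1)*conj(0)]
      = (1/16)[(18) + (-14) + (0) + (-4) + (0) + (0) + (0)] = 0/16 = 0
  <chi_rho, chi_7> = (1/16)[1*(9)*conj(2) + 1*(-7)*conj(-2) + 2*(-1 + 2*sqrt(2))*conj(-sqrt(2)) + 2*(1)*conj(0) + 2*(-2*sqrt(2) - 1)*conj(sqrt(2)) + 4*(-1)*conj(0) + 4*(1)*conj(0)]
      = (1/16)[(18) + (14) + (-8 + 2*sqrt(2)) + (0) + (-8 - 2*sqrt(2)) + (0) + (0)] = 16/16 = 1
Dimension check: dim(rho) = sum (mult * dim) = 0*1 + 0*1 + 0*1 + 1*1 + 3*2 + 0*2 + 1*2 = 9 = chi_rho(e) = 9.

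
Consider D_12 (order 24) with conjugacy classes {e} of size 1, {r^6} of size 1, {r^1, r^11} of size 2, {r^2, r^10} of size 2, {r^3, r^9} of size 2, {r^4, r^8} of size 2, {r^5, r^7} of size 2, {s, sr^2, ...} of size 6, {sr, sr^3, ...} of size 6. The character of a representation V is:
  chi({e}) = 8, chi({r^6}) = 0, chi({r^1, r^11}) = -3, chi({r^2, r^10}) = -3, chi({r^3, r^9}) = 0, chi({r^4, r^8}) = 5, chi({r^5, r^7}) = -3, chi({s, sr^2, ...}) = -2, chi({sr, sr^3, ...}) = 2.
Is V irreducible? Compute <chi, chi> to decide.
Not irreducible (reducible): <chi, chi> = 9 > 1.

Explanation: <chi, chi> = (1/|G|) sum_C |C| * |chi(C)|^2 = (1/24)[1*|8|^2 + 1*|0|^2 + 2*|-3|^2 + 2*|-3|^2 + 2*|0|^2 + 2*|5|^2 + 2*|-3|^2 + 6*|-2|^2 + 6*|2|^2]
  = (1/24)[(64) + (0) + (18) + (18) + (0) + (50) + (18) + (24) + (24)] = 216/24 = 9.
A character is irreducible iff <chi, chi> = 1, so this representation is reducible.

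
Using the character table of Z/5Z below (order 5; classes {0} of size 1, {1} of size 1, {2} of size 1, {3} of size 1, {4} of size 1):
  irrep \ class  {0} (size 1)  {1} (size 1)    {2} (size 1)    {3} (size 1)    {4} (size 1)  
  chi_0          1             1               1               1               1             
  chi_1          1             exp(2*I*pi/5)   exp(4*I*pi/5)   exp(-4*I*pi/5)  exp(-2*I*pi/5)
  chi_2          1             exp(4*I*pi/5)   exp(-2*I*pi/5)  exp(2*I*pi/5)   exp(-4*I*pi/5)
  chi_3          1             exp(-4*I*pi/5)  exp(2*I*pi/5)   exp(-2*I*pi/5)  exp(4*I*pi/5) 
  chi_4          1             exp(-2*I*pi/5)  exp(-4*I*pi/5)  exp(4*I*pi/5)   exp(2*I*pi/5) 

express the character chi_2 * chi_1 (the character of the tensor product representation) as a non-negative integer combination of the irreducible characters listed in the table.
chi_2 tensor chi_1 = chi_3 (all other irreducibles have multiplicity 0).

Proof sketch: The character of a tensor product is the pointwise product (chi_2 * chi_1)(C) = chi_2(C) * chi_1(C):
  {0}: (1)*(1), {1}: (exp(4*I*pi/5))*(exp(2*I*pi/5)), {2}: (exp(-2*I*pi/5))*(exp(4*I*pi/5)), {3}: (exp(2*I*pi/5))*(exp(-4*I*pi/5)), {4}: (exp(-4*I*pi/5))*(exp(-2*I*pi/5))
so (chi_2 * chi_1) takes values
  {0} -> 1, {1} -> exp(-4*I*pi/5), {2} -> exp(2*I*pi/5), {3} -> exp(-2*I*pi/5), {4} -> exp(4*I*pi/5).
Now take the inner product of this character with each irreducible chi from the table, <chi_2*chi_1, chi> = (1/5) sum_C |C| (chi_2*chi_1)(C) conj(chi(C)):
  <chi_2*chi_1, chi_0> = (1/5)[1*(1)*conj(1) + 1*(exp(-4*I*pi/5))*conj(1) + 1*(exp(2*I*pi/5))*conj(1) + 1*(exp(-2*I*pi/5))*conj(1) + 1*(exp(4*I*pi/5))*conj(1)]
      = (1/5)[(1) + (exp(-4*I*pi/5)) + (exp(2*I*pi/5)) + (exp(-2*I*pi/5)) + (exp(4*I*pi/5))] = 0/5 = 0
  <chi_2*chi_1, chi_1> = (1/5)[1*(1)*conj(1) + 1*(exp(-4*I*pi/5))*conj(exp(2*I*pi/5)) + 1*(exp(2*I*pi/5))*conj(exp(4*I*pi/5)) + 1*(exp(-2*I*pi/5))*conj(exp(-4*I*pi/5)) + 1*(exp(4*I*pi/5))*conj(exp(-2*I*pi/5))]
      = (1/5)[(1) + (exp(4*I*pi/5)) + (exp(-2*I*pi/5)) + (exp(2*I*pi/5)) + (exp(-4*I*pi/5))] = 0/5 = 0
  <chi_2*chi_1, chi_2> = (1/5)[1*(1)*conj(1) + 1*(exp(-4*I*pi/5))*conj(exp(4*I*pi/5)) + 1*(exp(2*I*pi/5))*conj(exp(-2*I*pi/5)) + 1*(exp(-2*I*pi/5))*conj(exp(2*I*pi/5)) + 1*(exp(4*I*pi/5))*conj(exp(-4*I*pi/5))]
      = (1/5)[(1) + (exp(2*I*pi/5)) + (exp(4*I*pi/5)) + (exp(-4*I*pi/5)) + (exp(-2*I*pi/5))] = 0/5 = 0
  <chi_2*chi_1, chi_3> = (1/5)[1*(1)*conj(1) + 1*(exp(-4*I*pi/5))*conj(exp(-4*I*pi/5)) + 1*(exp(2*I*pi/5))*conj(exp(2*I*pi/5)) + 1*(exp(-2*I*pi/5))*conj(exp(-2*I*pi/5)) + 1*(exp(4*I*pi/5))*conj(exp(4*I*pi/5))]
      = (1/5)[(1) + (1) + (1) + (1) + (1)] = 5/5 = 1
  <chi_2*chi_1, chi_4> = (1/5)[1*(1)*conj(1) + 1*(exp(-4*I*pi/5))*conj(exp(-2*I*pi/5)) + 1*(exp(2*I*pi/5))*conj(exp(-4*I*pi/5)) + 1*(exp(-2*I*pi/5))*conj(exp(4*I*pi/5)) + 1*(exp(4*I*pi/5))*conj(exp(2*I*pi/5))]
      = (1/5)[(1) + (exp(-2*I*pi/5)) + (exp(-4*I*pi/5)) + (exp(4*I*pi/5)) + (exp(2*I*pi/5))] = 0/5 = 0
(Exp terms are combined using exp(i*s)*conj(exp(i*t)) = exp(i*(s-t)), and sums of them are collapsed using the identity that for every m > 1 the m distinct m-th roots of unity sum to 0, e.g. 1 + exp(2*I*pi/3) + exp(-2*I*pi/3) = 0.)
Hence the multiplicities are chi_3: 1. Dimension check: dim(chi_2)*dim(chi_1) = 1*1 = 1 and sum (mult * dim) = 1*1 = 1.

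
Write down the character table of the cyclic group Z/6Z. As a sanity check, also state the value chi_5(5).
Character table of Z/6Z (irreps indexed chi_0,...,chi_5 with chi_k(m) = zeta_6^(k*m), zeta_6 = exp(2*pi*i/6)):
  irrep \ class  {0} (size 1)  {1} (size 1)    {2} (size 1)    {3} (size 1)  {4} (size 1)    {5} (size 1)  
  chi_0          1             1               1               1             1               1             
  chi_1          1             exp(I*pi/3)     exp(2*I*pi/3)   -1            exp(-2*I*pi/3)  exp(-I*pi/3)  
  chi_2          1             exp(2*I*pi/3)   exp(-2*I*pi/3)  1             exp(2*I*pi/3)   exp(-2*I*pi/3)
  chi_3          1             -1              1               -1            1               -1            
  chi_4          1             exp(-2*I*pi/3)  exp(2*I*pi/3)   1             exp(-2*I*pi/3)  exp(2*I*pi/3) 
  chi_5          1             exp(-I*pi/3)    exp(-2*I*pi/3)  -1            exp(2*I*pi/3)   exp(I*pi/3)   

Spot check: chi_5(5) = zeta_6^(5*5) = zeta_6^25 = exp(I*pi/3).

Reasoning: Z/6Z is abelian, so all 6 irreducible complex representations are 1-dimensional. They are given by chi_k(m) = zeta_6^(k*m) for k = 0,...,5. Row orthogonality: sum_m chi_k(m) conj(chi_l(m)) = 6 * [k = l].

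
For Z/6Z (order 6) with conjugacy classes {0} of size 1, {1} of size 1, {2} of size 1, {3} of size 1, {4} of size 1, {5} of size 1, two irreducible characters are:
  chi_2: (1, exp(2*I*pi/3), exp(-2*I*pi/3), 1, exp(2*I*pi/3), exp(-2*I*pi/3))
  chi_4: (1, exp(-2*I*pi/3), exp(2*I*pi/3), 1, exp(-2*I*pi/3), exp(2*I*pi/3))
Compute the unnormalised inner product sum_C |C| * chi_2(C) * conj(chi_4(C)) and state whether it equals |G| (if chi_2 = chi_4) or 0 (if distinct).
Sum = 0; so <chi_2, chi_4> = 0 (distinct irreducibles are orthogonal).

Proof sketch: Compute term by term over conjugacy classes (|C| * chi_2(C) * conj(chi_4(C))):
  1*(1)*conj(1) + 1*(exp(2*I*pi/3))*conj(exp(-2*I*pi/3)) + 1*(exp(-2*I*pi/3))*conj(exp(2*I*pi/3)) + 1*(1)*conj(1) + 1*(exp(2*I*pi/3))*conj(exp(-2*I*pi/3)) + 1*(exp(-2*I*pi/3))*conj(exp(2*I*pi/3))
  = (1) + (exp(-2*I*pi/3)) + (exp(2*I*pi/3)) + (1) + (exp(-2*I*pi/3)) + (exp(2*I*pi/3))
  = 0.
(Exp terms are combined using exp(i*s)*conj(exp(i*t)) = exp(i*(s-t)), and sums of them are collapsed using the identity that for every m > 1 the m distinct m-th roots of unity sum to 0, e.g. 1 + exp(2*I*pi/3) + exp(-2*I*pi/3) = 0.)
Dividing by |G| = 6 gives 0/6 = 0, matching the row-orthogonality relation <chi_2, chi_4> = [chi_2 = chi_4].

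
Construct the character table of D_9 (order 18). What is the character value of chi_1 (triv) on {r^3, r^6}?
Conjugacy classes: {e} of size 1, {r^1, r^8} of size 2, {r^2, r^7} of size 2, {r^3, r^6} of size 2, {r^4, r^5} of size 2, {s, sr, ..., sr^8} of size 9.
Character table:
  irrep \ class              {e} (size 1)  {r^1, r^8} (size 2)  {r^2, r^7} (size 2)  {r^3, r^6} (size 2)  {r^4, r^5} (size 2)  {s, sr, ..., sr^8} (size 9)
  chi_1 (triv)               1             1                    1                    1                    1                    1                          
  chi_2 (sign: r->1, s->-1)  1             1                    1                    1                    1                    -1                         
  chi_3 (2d, j=1)            2             2*cos(2*pi/9)        2*cos(4*pi/9)        -1                   -2*cos(pi/9)         0                          
  chi_4 (2d, j=2)            2             2*cos(4*pi/9)        -2*cos(pi/9)         -1                   2*cos(2*pi/9)        0                          
  chi_5 (2d, j=3)            2             -1                   -1                   2                    -1                   0                          
  chi_6 (2d, j=4)            2             -2*cos(pi/9)         2*cos(2*pi/9)        -1                   2*cos(4*pi/9)        0                          

Spot check: chi_1 (triv) on {r^3, r^6} = 1.

Argument: D_9 has order 2*9 = 18 with 6 conjugacy classes, hence 6 irreducibles. Sum of squared dims 1 + 1 + 4 + 4 + 4 + 4 = 18 = |G|. Linear characters come from the abelianisation; the 2-dimensional irreps have character r^k -> 2*cos(2*pi*j*k/9), reflections -> 0.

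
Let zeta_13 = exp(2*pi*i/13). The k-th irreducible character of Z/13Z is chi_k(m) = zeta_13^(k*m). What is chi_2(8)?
chi_2(8) = zeta_13^16 = exp(6*I*pi/13)

Working: chi_2(8) = zeta_13^(2*8) = zeta_13^16. Since zeta_13^13 = 1, this equals zeta_13^3 = exp(2*pi*i*3/13) = exp(6*I*pi/13).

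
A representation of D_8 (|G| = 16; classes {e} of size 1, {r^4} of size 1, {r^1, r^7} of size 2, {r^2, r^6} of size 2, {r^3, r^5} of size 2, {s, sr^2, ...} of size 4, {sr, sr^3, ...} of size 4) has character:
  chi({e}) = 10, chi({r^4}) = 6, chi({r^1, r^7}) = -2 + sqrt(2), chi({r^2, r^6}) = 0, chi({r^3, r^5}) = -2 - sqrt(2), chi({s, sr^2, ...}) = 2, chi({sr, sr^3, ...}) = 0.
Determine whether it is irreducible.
Not irreducible (reducible): <chi, chi> = 11 > 1.

Justification: <chi, chi> = (1/|G|) sum_C |C| * |chi(C)|^2 = (1/16)[1*|10|^2 + 1*|6|^2 + 2*|-2 + sqrt(2)|^2 + 2*|0|^2 + 2*|-2 - sqrt(2)|^2 + 4*|2|^2 + 4*|0|^2]
  = (1/16)[(100) + (36) + (12 - 8*sqrt(2)) + (0) + (8*sqrt(2) + 12) + (16) + (0)] = 176/16 = 11.
A character is irreducible iff <chi, chi> = 1, so this representation is reducible.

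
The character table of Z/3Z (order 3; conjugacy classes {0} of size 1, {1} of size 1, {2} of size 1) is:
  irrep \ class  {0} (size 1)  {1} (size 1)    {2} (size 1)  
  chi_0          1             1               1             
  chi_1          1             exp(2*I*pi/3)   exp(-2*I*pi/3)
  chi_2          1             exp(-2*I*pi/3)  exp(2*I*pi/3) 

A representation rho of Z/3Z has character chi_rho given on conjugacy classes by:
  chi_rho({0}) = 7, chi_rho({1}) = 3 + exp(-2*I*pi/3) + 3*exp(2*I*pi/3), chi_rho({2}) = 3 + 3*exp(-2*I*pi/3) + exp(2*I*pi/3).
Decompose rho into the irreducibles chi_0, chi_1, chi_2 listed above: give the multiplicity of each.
Multiplicities: chi_0: 3, chi_1: 3, chi_2: 1.

Use <chi_rho, chi> = (1/|G|) sum_C |C| * chi_rho(C) * conj(chi(C)) with |G| = 3 for each irreducible chi in the table:
  <chi_rho, chi_0> = (1/3)[1*(7)*conj(1) + 1*(3 + exp(-2*I*pi/3) + 3*exp(2*I*pi/3))*conj(1) + 1*(3 + 3*exp(-2*I*pi/3) + exp(2*I*pi/3))*conj(1)]
      = (1/3)[(7) + (3 + exp(-2*I*pi/3) + 3*exp(2*I*pi/3)) + (3 + 3*exp(-2*I*pi/3) + exp(2*I*pi/3))] = 9/3 = 3
  <chi_rho, chi_1> = (1/3)[1*(7)*conj(1) + 1*(3 + exp(-2*I*pi/3) + 3*exp(2*I*pi/3))*conj(exp(2*I*pi/3)) + 1*(3 + 3*exp(-2*I*pi/3) + exp(2*I*pi/3))*conj(exp(-2*I*pi/3))]
      = (1/3)[(7) + (3 + 3*exp(-2*I*pi/3) + exp(2*I*pi/3)) + (3 + exp(-2*I*pi/3) + 3*exp(2*I*pi/3))] = 9/3 = 3
  <chi_rho, chi_2> = (1/3)[1*(7)*conj(1) + 1*(3 + exp(-2*I*pi/3) + 3*exp(2*I*pi/3))*conj(exp(-2*I*pi/3)) + 1*(3 + 3*exp(-2*I*pi/3) + exp(2*I*pi/3))*conj(exp(2*I*pi/3))]
      = (1/3)[(7) + (-2) + (-2)] = 3/3 = 1
(Exp terms are combined using exp(i*s)*conj(exp(i*t)) = exp(i*(s-t)), and sums of them are collapsed using the identity that for every m > 1 the m distinct m-th roots of unity sum to 0, e.g. 1 + exp(2*I*pi/3) + exp(-2*I*pi/3) = 0.)
Dimension check: dim(rho) = sum (mult * dim) = 3*1 + 3*1 + 1*1 = 7 = chi_rho(e) = 7.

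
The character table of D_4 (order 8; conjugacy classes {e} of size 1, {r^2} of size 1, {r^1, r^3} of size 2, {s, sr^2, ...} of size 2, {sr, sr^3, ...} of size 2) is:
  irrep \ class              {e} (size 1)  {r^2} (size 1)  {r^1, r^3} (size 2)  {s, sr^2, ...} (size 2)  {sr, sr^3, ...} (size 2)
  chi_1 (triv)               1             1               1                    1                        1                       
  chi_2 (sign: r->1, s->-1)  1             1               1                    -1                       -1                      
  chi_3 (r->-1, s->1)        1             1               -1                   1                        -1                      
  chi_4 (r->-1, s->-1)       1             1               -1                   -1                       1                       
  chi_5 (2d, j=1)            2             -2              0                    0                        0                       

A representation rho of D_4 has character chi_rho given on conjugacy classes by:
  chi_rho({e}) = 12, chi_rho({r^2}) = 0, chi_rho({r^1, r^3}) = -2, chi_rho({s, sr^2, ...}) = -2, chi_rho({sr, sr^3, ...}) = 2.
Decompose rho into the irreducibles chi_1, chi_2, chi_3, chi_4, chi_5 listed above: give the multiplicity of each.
Multiplicities: chi_1: 1, chi_2: 1, chi_3: 1, chi_4: 3, chi_5: 3.

Working: Use <chi_rho, chi> = (1/|G|) sum_C |C| * chi_rho(C) * conj(chi(C)) with |G| = 8 for each irreducible chi in the table:
  <chi_rho, chi_1> = (1/8)[1*(12)*conj(1) + 1*(0)*conj(1) + 2*(-2)*conj(1) + 2*(-2)*conj(1) + 2*(2)*conj(1)]
      = (1/8)[(12) + (0) + (-4) + (-4) + (4)] = 8/8 = 1
  <chi_rho, chi_2> = (1/8)[1*(12)*conj(1) + 1*(0)*conj(1) + 2*(-2)*conj(1) + 2*(-2)*conj(-1) + 2*(2)*conj(-1)]
      = (1/8)[(12) + (0) + (-4) + (4) + (-4)] = 8/8 = 1
  <chi_rho, chi_3> = (1/8)[1*(12)*conj(1) + 1*(0)*conj(1) + 2*(-2)*conj(-1) + 2*(-2)*conj(1) + 2*(2)*conj(-1)]
      = (1/8)[(12) + (0) + (4) + (-4) + (-4)] = 8/8 = 1
  <chi_rho, chi_4> = (1/8)[1*(12)*conj(1) + 1*(0)*conj(1) + 2*(-2)*conj(-1) + 2*(-2)*conj(-1) + 2*(2)*conj(1)]
      = (1/8)[(12) + (0) + (4) + (4) + (4)] = 24/8 = 3
  <chi_rho, chi_5> = (1/8)[1*(12)*conj(2) + 1*(0)*conj(-2) + 2*(-2)*conj(0) + 2*(-2)*conj(0) + 2*(2)*conj(0)]
      = (1/8)[(24) + (0) + (0) + (0) + (0)] = 24/8 = 3
Dimension check: dim(rho) = sum (mult * dim) = 1*1 + 1*1 + 1*1 + 3*1 + 3*2 = 12 = chi_rho(e) = 12.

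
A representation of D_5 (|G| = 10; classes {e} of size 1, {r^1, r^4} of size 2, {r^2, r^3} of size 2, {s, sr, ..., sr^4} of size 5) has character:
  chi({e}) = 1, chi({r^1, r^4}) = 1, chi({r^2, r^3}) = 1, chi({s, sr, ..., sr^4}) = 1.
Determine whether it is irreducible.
Irreducible: <chi, chi> = 1.

Details: <chi, chi> = (1/|G|) sum_C |C| * |chi(C)|^2 = (1/10)[1*|1|^2 + 2*|1|^2 + 2*|1|^2 + 5*|1|^2]
  = (1/10)[(1) + (2) + (2) + (5)] = 10/10 = 1.
A character is irreducible iff <chi, chi> = 1, so this representation is irreducible.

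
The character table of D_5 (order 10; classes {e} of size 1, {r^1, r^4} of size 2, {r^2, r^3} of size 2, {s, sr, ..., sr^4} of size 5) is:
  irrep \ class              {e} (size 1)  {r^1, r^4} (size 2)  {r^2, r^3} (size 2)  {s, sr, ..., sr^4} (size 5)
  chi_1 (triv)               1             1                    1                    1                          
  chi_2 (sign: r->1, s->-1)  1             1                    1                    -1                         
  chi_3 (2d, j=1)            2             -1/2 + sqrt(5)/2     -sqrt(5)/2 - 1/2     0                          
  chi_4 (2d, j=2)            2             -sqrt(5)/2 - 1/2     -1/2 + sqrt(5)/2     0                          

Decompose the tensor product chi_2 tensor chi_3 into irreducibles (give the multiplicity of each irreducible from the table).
chi_2 tensor chi_3 = chi_3 (all other irreducibles have multiplicity 0).

Derivation: The character of a tensor product is the pointwise product (chi_2 * chi_3)(C) = chi_2(C) * chi_3(C):
  {e}: (1)*(2), {r^1, r^4}: (1)*(-1/2 + sqrt(5)/2), {r^2, r^3}: (1)*(-sqrt(5)/2 - 1/2), {s, sr, ..., sr^4}: (-1)*(0)
so (chi_2 * chi_3) takes values
  {e} -> 2, {r^1, r^4} -> -1/2 + sqrt(5)/2, {r^2, r^3} -> -sqrt(5)/2 - 1/2, {s, sr, ..., sr^4} -> 0.
Now take the inner product of this character with each irreducible chi from the table, <chi_2*chi_3, chi> = (1/10) sum_C |C| (chi_2*chi_3)(C) conj(chi(C)):
  <chi_2*chi_3, chi_1> = (1/10)[1*(2)*conj(1) + 2*(-1/2 + sqrt(5)/2)*conj(1) + 2*(-sqrt(5)/2 - 1/2)*conj(1) + 5*(0)*conj(1)]
      = (1/10)[(2) + (-1 + sqrt(5)) + (-sqrt(5) - 1) + (0)] = 0/10 = 0
  <chi_2*chi_3, chi_2> = (1/10)[1*(2)*conj(1) + 2*(-1/2 + sqrt(5)/2)*conj(1) + 2*(-sqrt(5)/2 - 1/2)*conj(1) + 5*(0)*conj(-1)]
      = (1/10)[(2) + (-1 + sqrt(5)) + (-sqrt(5) - 1) + (0)] = 0/10 = 0
  <chi_2*chi_3, chi_3> = (1/10)[1*(2)*conj(2) + 2*(-1/2 + sqrt(5)/2)*conj(-1/2 + sqrt(5)/2) + 2*(-sqrt(5)/2 - 1/2)*conj(-sqrt(5)/2 - 1/2) + 5*(0)*conj(0)]
      = (1/10)[(4) + (3 - sqrt(5)) + (sqrt(5) + 3) + (0)] = 10/10 = 1
  <chi_2*chi_3, chi_4> = (1/10)[1*(2)*conj(2) + 2*(-1/2 + sqrt(5)/2)*conj(-sqrt(5)/2 - 1/2) + 2*(-sqrt(5)/2 - 1/2)*conj(-1/2 + sqrt(5)/2) + 5*(0)*conj(0)]
      = (1/10)[(4) + (-2) + (-2) + (0)] = 0/10 = 0
Hence the multiplicities are chi_3: 1. Dimension check: dim(chi_2)*dim(chi_3) = 1*2 = 2 and sum (mult * dim) = 1*2 = 2.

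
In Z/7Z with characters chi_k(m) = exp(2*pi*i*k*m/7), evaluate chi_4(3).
chi_4(3) = zeta_7^12 = exp(-4*I*pi/7)

chi_4(3) = zeta_7^(4*3) = zeta_7^12. Since zeta_7^7 = 1, this equals zeta_7^5 = exp(2*pi*i*5/7) = exp(-4*I*pi/7).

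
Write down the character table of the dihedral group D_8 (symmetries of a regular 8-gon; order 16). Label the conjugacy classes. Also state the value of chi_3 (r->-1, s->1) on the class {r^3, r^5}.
Conjugacy classes: {e} of size 1, {r^4} of size 1, {r^1, r^7} of size 2, {r^2, r^6} of size 2, {r^3, r^5} of size 2, {s, sr^2, ...} of size 4, {sr, sr^3, ...} of size 4.
Character table:
  irrep \ class              {e} (size 1)  {r^4} (size 1)  {r^1, r^7} (size 2)  {r^2, r^6} (size 2)  {r^3, r^5} (size 2)  {s, sr^2, ...} (size 4)  {sr, sr^3, ...} (size 4)
  chi_1 (triv)               1             1               1                    1                    1                    1                        1                       
  chi_2 (sign: r->1, s->-1)  1             1               1                    1                    1                    -1                       -1                      
  chi_3 (r->-1, s->1)        1             1               -1                   1                    -1                   1                        -1                      
  chi_4 (r->-1, s->-1)       1             1               -1                   1                    -1                   -1                       1                       
  chi_5 (2d, j=1)            2             -2              sqrt(2)              0                    -sqrt(2)             0                        0                       
  chi_6 (2d, j=2)            2             2               0                    -2                   0                    0                        0                       
  chi_7 (2d, j=3)            2             -2              -sqrt(2)             0                    sqrt(2)              0                        0                       

Spot check: chi_3 (r->-1, s->1) on {r^3, r^5} = -1.

Solution. D_8 has order 2*8 = 16 with 7 conjugacy classes, hence 7 irreducibles. Sum of squared dims 1 + 1 + 1 + 1 + 4 + 4 + 4 = 16 = |G|. Linear characters come from the abelianisation; the 2-dimensional irreps have character r^k -> 2*cos(2*pi*j*k/8), reflections -> 0.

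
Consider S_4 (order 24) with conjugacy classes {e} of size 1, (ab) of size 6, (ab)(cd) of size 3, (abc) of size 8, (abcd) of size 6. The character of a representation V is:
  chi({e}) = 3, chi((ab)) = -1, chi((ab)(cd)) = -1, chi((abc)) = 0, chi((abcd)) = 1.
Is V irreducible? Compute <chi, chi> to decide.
Irreducible: <chi, chi> = 1.

Details: <chi, chi> = (1/|G|) sum_C |C| * |chi(C)|^2 = (1/24)[1*|3|^2 + 6*|-1|^2 + 3*|-1|^2 + 8*|0|^2 + 6*|1|^2]
  = (1/24)[(9) + (6) + (3) + (0) + (6)] = 24/24 = 1.
A character is irreducible iff <chi, chi> = 1, so this representation is irreducible.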